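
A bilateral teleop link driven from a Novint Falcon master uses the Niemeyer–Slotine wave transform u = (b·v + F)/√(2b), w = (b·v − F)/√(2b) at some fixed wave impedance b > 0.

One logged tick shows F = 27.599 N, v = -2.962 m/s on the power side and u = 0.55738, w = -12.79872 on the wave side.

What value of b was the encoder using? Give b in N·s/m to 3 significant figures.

u + w = -12.2413;  u + w = √(2b)·v, so √(2b) = -12.2413/(-2.962) = 4.1328.
b = (√(2b))²/2 = 17.0800/2 = 8.5400.
(Check via u − w = 2F/√(2b): u − w = 13.3561, 2F/√(2b) = 13.3561.)

b = 8.54 N·s/m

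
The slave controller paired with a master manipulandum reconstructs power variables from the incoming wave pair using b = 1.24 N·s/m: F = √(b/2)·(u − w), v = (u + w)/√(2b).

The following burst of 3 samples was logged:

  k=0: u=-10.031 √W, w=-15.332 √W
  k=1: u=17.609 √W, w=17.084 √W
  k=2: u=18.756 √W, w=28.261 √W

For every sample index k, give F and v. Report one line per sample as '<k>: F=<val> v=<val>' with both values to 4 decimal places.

0: F=4.1740 v=-16.1055
1: F=0.4134 v=22.0301
2: F=-7.4842 v=29.8558

k=0: u−w=5.3010, u+w=-25.3630; √(b/2)=0.7874, √(2b)=1.5748; F=0.7874×5.301=4.1740, v=-25.3630/1.5748=-16.1055
k=1: u−w=0.5250, u+w=34.6930; √(b/2)=0.7874, √(2b)=1.5748; F=0.7874×0.525=0.4134, v=34.6930/1.5748=22.0301
k=2: u−w=-9.5050, u+w=47.0170; √(b/2)=0.7874, √(2b)=1.5748; F=0.7874×(-9.505)=-7.4842, v=47.0170/1.5748=29.8558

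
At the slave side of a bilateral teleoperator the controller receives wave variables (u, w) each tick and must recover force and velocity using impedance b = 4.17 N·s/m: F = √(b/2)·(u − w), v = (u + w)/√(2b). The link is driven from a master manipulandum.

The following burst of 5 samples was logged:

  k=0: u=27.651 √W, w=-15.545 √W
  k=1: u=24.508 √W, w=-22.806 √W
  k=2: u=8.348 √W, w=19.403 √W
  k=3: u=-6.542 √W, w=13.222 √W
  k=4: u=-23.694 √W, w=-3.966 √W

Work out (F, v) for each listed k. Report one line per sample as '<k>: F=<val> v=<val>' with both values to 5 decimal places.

0: F=62.37299 v=4.19196
1: F=68.31919 v=0.58935
2: F=-15.96290 v=9.60939
3: F=-28.53829 v=2.31309
4: F=-28.48630 v=-9.57787

k=0: u−w=43.19600, u+w=12.10600; √(b/2)=1.44395, √(2b)=2.88791; F=1.44395×43.196=62.37299, v=12.10600/2.88791=4.19196
k=1: u−w=47.31400, u+w=1.70200; √(b/2)=1.44395, √(2b)=2.88791; F=1.44395×47.314=68.31919, v=1.70200/2.88791=0.58935
k=2: u−w=-11.05500, u+w=27.75100; √(b/2)=1.44395, √(2b)=2.88791; F=1.44395×(-11.055)=-15.96290, v=27.75100/2.88791=9.60939
k=3: u−w=-19.76400, u+w=6.68000; √(b/2)=1.44395, √(2b)=2.88791; F=1.44395×(-19.764)=-28.53829, v=6.68000/2.88791=2.31309
k=4: u−w=-19.72800, u+w=-27.66000; √(b/2)=1.44395, √(2b)=2.88791; F=1.44395×(-19.728)=-28.48630, v=-27.66000/2.88791=-9.57787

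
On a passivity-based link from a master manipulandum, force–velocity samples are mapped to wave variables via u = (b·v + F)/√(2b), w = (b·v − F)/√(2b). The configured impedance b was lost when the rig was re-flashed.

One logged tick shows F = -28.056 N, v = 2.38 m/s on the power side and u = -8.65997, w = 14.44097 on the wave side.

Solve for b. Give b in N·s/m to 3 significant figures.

u + w = 5.7810;  u + w = √(2b)·v, so √(2b) = 5.7810/2.38 = 2.4290.
b = (√(2b))²/2 = 5.9000/2 = 2.9500.
(Check via u − w = 2F/√(2b): u − w = -23.1009, 2F/√(2b) = -23.1009.)

b = 2.95 N·s/m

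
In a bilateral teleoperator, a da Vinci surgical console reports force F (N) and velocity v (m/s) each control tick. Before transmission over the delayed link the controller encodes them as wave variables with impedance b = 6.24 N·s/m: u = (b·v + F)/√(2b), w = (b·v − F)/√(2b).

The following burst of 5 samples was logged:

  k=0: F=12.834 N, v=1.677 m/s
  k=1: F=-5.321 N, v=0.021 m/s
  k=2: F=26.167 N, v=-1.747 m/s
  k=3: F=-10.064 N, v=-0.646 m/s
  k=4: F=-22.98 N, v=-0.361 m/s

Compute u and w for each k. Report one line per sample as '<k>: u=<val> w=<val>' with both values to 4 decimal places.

0: u=6.5951 w=-0.6707
1: u=-1.4691 w=1.5433
2: u=4.3213 w=-10.4929
3: u=-3.9899 w=1.7077
4: u=-7.1426 w=5.8673

k=0: b·v=6.24×1.677=10.4645; √(2b)=3.5327; u=(10.4645+12.834)/3.5327=6.5951, w=(10.4645−12.834)/3.5327=-0.6707
k=1: b·v=6.24×0.021=0.1310; √(2b)=3.5327; u=(0.1310+(-5.321))/3.5327=-1.4691, w=(0.1310−(-5.321))/3.5327=1.5433
k=2: b·v=6.24×(-1.747)=-10.9013; √(2b)=3.5327; u=(-10.9013+26.167)/3.5327=4.3213, w=(-10.9013−26.167)/3.5327=-10.4929
k=3: b·v=6.24×(-0.646)=-4.0310; √(2b)=3.5327; u=(-4.0310+(-10.064))/3.5327=-3.9899, w=(-4.0310−(-10.064))/3.5327=1.7077
k=4: b·v=6.24×(-0.361)=-2.2526; √(2b)=3.5327; u=(-2.2526+(-22.98))/3.5327=-7.1426, w=(-2.2526−(-22.98))/3.5327=5.8673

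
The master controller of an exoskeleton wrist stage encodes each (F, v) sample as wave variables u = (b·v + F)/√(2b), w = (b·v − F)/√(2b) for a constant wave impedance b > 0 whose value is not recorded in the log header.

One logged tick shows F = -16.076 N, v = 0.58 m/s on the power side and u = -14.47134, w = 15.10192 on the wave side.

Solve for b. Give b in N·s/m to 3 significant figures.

b = 0.591 N·s/m

u + w = 0.63058;  u + w = √(2b)·v, so √(2b) = 0.63058/0.58 = 1.08721.
b = (√(2b))²/2 = 1.18202/2 = 0.59101.
(Check via u − w = 2F/√(2b): u − w = -29.57326, 2F/√(2b) = -29.57303.)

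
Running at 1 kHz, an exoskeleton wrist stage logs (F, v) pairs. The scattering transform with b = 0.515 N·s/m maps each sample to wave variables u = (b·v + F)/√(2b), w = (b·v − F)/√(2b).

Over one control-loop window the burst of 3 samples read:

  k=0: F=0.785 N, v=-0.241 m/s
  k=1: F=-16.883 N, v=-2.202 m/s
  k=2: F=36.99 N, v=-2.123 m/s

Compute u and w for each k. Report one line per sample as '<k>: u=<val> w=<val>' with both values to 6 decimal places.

0: u=0.651189 w=-0.895778
1: u=-17.752707 w=15.517921
2: u=35.370025 w=-37.524635

k=0: b·v=0.515×(-0.241)=-0.124115; √(2b)=1.014889; u=(-0.124115+0.785)/1.014889=0.651189, w=(-0.124115−0.785)/1.014889=-0.895778
k=1: b·v=0.515×(-2.202)=-1.134030; √(2b)=1.014889; u=(-1.134030+(-16.883))/1.014889=-17.752707, w=(-1.134030−(-16.883))/1.014889=15.517921
k=2: b·v=0.515×(-2.123)=-1.093345; √(2b)=1.014889; u=(-1.093345+36.99)/1.014889=35.370025, w=(-1.093345−36.99)/1.014889=-37.524635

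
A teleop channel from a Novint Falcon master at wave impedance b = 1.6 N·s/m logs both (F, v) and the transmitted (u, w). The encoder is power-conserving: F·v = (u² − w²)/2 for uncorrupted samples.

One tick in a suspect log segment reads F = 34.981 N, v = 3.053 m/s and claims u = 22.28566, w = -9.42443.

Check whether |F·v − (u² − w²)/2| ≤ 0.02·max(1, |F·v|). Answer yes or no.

no

F·v = 34.981×3.053 = 106.7970 W.
(u² − w²)/2 = (496.6506 − 88.8199)/2 = 203.9154 W.
|Δ| = 97.1184;  2% of max(1, |F·v|) = 2.1359.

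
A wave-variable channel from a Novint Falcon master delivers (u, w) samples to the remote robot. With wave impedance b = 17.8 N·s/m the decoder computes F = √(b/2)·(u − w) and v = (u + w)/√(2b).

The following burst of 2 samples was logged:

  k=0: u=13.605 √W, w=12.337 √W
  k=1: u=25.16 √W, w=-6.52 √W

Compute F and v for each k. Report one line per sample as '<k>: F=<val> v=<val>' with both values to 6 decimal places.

k=0: u−w=1.268000, u+w=25.942000; √(b/2)=2.983287, √(2b)=5.966574; F=2.983287×1.268=3.782808, v=25.942000/5.966574=4.347889
k=1: u−w=31.680000, u+w=18.640000; √(b/2)=2.983287, √(2b)=5.966574; F=2.983287×31.68=94.510525, v=18.640000/5.966574=3.124071

0: F=3.782808 v=4.347889
1: F=94.510525 v=3.124071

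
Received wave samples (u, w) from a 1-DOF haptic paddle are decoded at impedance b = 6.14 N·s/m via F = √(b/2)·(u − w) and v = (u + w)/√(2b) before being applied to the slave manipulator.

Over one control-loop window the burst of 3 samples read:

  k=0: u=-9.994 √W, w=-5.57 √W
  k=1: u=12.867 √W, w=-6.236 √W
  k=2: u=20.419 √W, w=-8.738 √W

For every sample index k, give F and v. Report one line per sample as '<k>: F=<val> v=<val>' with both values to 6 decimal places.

0: F=-7.751474 v=-4.441422
1: F=33.471160 v=1.892256
2: F=51.087191 v=3.333349

k=0: u−w=-4.424000, u+w=-15.564000; √(b/2)=1.752142, √(2b)=3.504283; F=1.752142×(-4.424)=-7.751474, v=-15.564000/3.504283=-4.441422
k=1: u−w=19.103000, u+w=6.631000; √(b/2)=1.752142, √(2b)=3.504283; F=1.752142×19.103=33.471160, v=6.631000/3.504283=1.892256
k=2: u−w=29.157000, u+w=11.681000; √(b/2)=1.752142, √(2b)=3.504283; F=1.752142×29.157=51.087191, v=11.681000/3.504283=3.333349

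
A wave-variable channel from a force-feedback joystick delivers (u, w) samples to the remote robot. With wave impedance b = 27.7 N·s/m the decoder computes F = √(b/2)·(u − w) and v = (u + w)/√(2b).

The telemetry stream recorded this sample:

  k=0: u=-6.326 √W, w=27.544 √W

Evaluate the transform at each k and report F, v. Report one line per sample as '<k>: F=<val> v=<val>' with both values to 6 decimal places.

k=0: u−w=-33.870000, u+w=21.218000; √(b/2)=3.721559, √(2b)=7.443118; F=3.721559×(-33.87)=-126.049197, v=21.218000/7.443118=2.850687

0: F=-126.049197 v=2.850687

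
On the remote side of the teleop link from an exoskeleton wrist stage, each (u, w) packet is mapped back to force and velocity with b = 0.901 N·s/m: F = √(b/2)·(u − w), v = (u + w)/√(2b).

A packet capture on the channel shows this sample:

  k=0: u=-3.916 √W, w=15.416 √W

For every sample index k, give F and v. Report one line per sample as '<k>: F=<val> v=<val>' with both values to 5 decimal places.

k=0: u−w=-19.33200, u+w=11.50000; √(b/2)=0.67119, √(2b)=1.34239; F=0.67119×(-19.332)=-12.97550, v=11.50000/1.34239=8.56684

0: F=-12.97550 v=8.56684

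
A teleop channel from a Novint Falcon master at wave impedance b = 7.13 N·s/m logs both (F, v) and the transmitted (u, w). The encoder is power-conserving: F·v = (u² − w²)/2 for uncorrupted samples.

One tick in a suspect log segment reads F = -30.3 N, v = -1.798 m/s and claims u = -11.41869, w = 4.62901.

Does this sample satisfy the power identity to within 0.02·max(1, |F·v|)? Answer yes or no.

F·v = (-30.3)×(-1.798) = 54.4794 W.
(u² − w²)/2 = (130.3865 − 21.4277)/2 = 54.4794 W.
|Δ| = 0.0000;  2% of max(1, |F·v|) = 1.0896.

yes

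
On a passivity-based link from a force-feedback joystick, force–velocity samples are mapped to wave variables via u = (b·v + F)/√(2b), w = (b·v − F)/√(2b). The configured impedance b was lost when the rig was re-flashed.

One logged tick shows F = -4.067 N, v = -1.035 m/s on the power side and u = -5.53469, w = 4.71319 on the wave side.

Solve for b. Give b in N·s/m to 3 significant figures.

b = 0.315 N·s/m

u + w = -0.8215;  u + w = √(2b)·v, so √(2b) = -0.8215/(-1.035) = 0.7937.
b = (√(2b))²/2 = 0.6300/2 = 0.3150.
(Check via u − w = 2F/√(2b): u − w = -10.2479, 2F/√(2b) = -10.2479.)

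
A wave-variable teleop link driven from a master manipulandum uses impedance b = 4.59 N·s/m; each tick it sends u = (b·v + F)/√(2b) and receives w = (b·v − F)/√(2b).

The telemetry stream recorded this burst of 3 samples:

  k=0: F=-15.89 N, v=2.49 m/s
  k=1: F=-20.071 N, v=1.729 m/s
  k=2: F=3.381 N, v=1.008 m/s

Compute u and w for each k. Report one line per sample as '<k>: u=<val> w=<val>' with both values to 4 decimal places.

k=0: b·v=4.59×2.49=11.4291; √(2b)=3.0299; u=(11.4291+(-15.89))/3.0299=-1.4723, w=(11.4291−(-15.89))/3.0299=9.0166
k=1: b·v=4.59×1.729=7.9361; √(2b)=3.0299; u=(7.9361+(-20.071))/3.0299=-4.0051, w=(7.9361−(-20.071))/3.0299=9.2437
k=2: b·v=4.59×1.008=4.6267; √(2b)=3.0299; u=(4.6267+3.381)/3.0299=2.6429, w=(4.6267−3.381)/3.0299=0.4111

0: u=-1.4723 w=9.0166
1: u=-4.0051 w=9.2437
2: u=2.6429 w=0.4111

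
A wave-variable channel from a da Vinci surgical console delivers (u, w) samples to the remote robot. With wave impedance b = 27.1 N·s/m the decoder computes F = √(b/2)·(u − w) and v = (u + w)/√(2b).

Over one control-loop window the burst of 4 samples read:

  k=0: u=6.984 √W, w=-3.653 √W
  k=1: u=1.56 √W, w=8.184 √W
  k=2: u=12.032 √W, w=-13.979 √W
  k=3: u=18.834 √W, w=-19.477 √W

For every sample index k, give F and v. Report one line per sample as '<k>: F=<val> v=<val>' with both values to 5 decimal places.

0: F=39.15514 v=0.45245
1: F=-24.38316 v=1.32354
2: F=95.74734 v=-0.26446
3: F=141.02403 v=-0.08734

k=0: u−w=10.63700, u+w=3.33100; √(b/2)=3.68103, √(2b)=7.36206; F=3.68103×10.637=39.15514, v=3.33100/7.36206=0.45245
k=1: u−w=-6.62400, u+w=9.74400; √(b/2)=3.68103, √(2b)=7.36206; F=3.68103×(-6.624)=-24.38316, v=9.74400/7.36206=1.32354
k=2: u−w=26.01100, u+w=-1.94700; √(b/2)=3.68103, √(2b)=7.36206; F=3.68103×26.011=95.74734, v=-1.94700/7.36206=-0.26446
k=3: u−w=38.31100, u+w=-0.64300; √(b/2)=3.68103, √(2b)=7.36206; F=3.68103×38.311=141.02403, v=-0.64300/7.36206=-0.08734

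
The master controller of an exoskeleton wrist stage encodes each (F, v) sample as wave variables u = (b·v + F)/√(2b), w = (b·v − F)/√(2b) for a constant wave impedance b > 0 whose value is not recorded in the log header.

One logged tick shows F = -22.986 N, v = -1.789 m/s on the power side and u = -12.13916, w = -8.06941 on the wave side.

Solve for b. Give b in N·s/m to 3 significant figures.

b = 63.8 N·s/m

u + w = -20.2086;  u + w = √(2b)·v, so √(2b) = -20.2086/(-1.789) = 11.2960.
b = (√(2b))²/2 = 127.5999/2 = 63.8000.
(Check via u − w = 2F/√(2b): u − w = -4.0698, 2F/√(2b) = -4.0698.)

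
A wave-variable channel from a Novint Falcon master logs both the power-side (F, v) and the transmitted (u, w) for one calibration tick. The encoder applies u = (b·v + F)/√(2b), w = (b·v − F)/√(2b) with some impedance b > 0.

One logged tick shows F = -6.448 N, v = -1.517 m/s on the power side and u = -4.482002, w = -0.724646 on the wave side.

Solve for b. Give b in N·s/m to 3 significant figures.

u + w = -5.206648;  u + w = √(2b)·v, so √(2b) = -5.206648/(-1.517) = 3.432200.
b = (√(2b))²/2 = 11.780000/2 = 5.890000.
(Check via u − w = 2F/√(2b): u − w = -3.757356, 2F/√(2b) = -3.757356.)

b = 5.89 N·s/m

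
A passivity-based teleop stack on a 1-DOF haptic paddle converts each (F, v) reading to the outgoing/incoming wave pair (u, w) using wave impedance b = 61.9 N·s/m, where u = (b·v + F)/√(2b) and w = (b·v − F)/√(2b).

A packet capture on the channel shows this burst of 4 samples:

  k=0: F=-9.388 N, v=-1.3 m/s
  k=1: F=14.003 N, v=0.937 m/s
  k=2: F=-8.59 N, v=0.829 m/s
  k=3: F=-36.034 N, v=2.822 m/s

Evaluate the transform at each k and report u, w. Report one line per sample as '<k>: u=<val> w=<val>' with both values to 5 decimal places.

k=0: b·v=61.9×(-1.3)=-80.47000; √(2b)=11.12654; u=(-80.47000+(-9.388))/11.12654=-8.07600, w=(-80.47000−(-9.388))/11.12654=-6.38851
k=1: b·v=61.9×0.937=58.00030; √(2b)=11.12654; u=(58.00030+14.003)/11.12654=6.47131, w=(58.00030−14.003)/11.12654=3.95426
k=2: b·v=61.9×0.829=51.31510; √(2b)=11.12654; u=(51.31510+(-8.59))/11.12654=3.83993, w=(51.31510−(-8.59))/11.12654=5.38398
k=3: b·v=61.9×2.822=174.68180; √(2b)=11.12654; u=(174.68180+(-36.034))/11.12654=12.46099, w=(174.68180−(-36.034))/11.12654=18.93812

0: u=-8.07600 w=-6.38851
1: u=6.47131 w=3.95426
2: u=3.83993 w=5.38398
3: u=12.46099 w=18.93812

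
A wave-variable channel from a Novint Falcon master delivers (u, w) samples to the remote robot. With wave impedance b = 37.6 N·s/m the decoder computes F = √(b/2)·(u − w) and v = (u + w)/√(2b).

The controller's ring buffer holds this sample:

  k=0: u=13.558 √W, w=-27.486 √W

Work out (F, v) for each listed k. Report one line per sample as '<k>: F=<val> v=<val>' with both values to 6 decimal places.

k=0: u−w=41.044000, u+w=-13.928000; √(b/2)=4.335897, √(2b)=8.671793; F=4.335897×41.044=177.962543, v=-13.928000/8.671793=-1.606127

0: F=177.962543 v=-1.606127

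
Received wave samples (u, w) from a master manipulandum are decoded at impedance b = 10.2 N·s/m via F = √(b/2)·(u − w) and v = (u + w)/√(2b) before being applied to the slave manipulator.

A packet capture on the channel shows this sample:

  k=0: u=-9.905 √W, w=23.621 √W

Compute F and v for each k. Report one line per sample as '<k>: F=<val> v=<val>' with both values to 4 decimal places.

0: F=-75.7124 v=3.0368

k=0: u−w=-33.5260, u+w=13.7160; √(b/2)=2.2583, √(2b)=4.5166; F=2.2583×(-33.526)=-75.7124, v=13.7160/4.5166=3.0368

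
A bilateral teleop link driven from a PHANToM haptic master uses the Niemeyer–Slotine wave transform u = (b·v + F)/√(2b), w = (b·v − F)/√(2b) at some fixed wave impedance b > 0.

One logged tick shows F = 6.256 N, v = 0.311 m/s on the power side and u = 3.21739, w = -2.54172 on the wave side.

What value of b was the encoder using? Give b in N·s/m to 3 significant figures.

b = 2.36 N·s/m

u + w = 0.67567;  u + w = √(2b)·v, so √(2b) = 0.67567/0.311 = 2.17257.
b = (√(2b))²/2 = 4.72007/2 = 2.36004.
(Check via u − w = 2F/√(2b): u − w = 5.75911, 2F/√(2b) = 5.75907.)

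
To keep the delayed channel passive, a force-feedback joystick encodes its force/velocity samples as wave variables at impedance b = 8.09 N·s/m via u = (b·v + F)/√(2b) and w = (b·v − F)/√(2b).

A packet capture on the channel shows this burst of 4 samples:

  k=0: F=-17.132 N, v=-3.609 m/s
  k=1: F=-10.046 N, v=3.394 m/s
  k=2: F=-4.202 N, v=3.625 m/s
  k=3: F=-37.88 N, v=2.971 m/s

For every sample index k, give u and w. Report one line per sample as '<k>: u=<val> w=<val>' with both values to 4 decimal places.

k=0: b·v=8.09×(-3.609)=-29.1968; √(2b)=4.0224; u=(-29.1968+(-17.132))/4.0224=-11.5176, w=(-29.1968−(-17.132))/4.0224=-2.9994
k=1: b·v=8.09×3.394=27.4575; √(2b)=4.0224; u=(27.4575+(-10.046))/4.0224=4.3286, w=(27.4575−(-10.046))/4.0224=9.3236
k=2: b·v=8.09×3.625=29.3262; √(2b)=4.0224; u=(29.3262+(-4.202))/4.0224=6.2460, w=(29.3262−(-4.202))/4.0224=8.3353
k=3: b·v=8.09×2.971=24.0354; √(2b)=4.0224; u=(24.0354+(-37.88))/4.0224=-3.4418, w=(24.0354−(-37.88))/4.0224=15.3925

0: u=-11.5176 w=-2.9994
1: u=4.3286 w=9.3236
2: u=6.2460 w=8.3353
3: u=-3.4418 w=15.3925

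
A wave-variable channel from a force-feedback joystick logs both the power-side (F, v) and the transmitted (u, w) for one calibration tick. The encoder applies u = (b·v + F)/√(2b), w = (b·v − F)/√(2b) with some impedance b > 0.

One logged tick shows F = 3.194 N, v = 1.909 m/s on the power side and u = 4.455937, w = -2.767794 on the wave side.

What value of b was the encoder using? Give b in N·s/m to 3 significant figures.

b = 0.391 N·s/m

u + w = 1.688143;  u + w = √(2b)·v, so √(2b) = 1.688143/1.909 = 0.884307.
b = (√(2b))²/2 = 0.782000/2 = 0.391000.
(Check via u − w = 2F/√(2b): u − w = 7.223731, 2F/√(2b) = 7.223732.)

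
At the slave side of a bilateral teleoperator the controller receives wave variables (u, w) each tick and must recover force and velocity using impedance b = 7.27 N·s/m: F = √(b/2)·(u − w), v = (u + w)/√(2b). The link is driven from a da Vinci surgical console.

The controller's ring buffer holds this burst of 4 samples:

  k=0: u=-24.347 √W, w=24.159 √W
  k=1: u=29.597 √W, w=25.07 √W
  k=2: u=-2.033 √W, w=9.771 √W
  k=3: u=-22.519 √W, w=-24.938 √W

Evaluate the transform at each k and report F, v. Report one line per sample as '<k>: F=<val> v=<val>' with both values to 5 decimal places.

k=0: u−w=-48.50600, u+w=-0.18800; √(b/2)=1.90657, √(2b)=3.81314; F=1.90657×(-48.506)=-92.47997, v=-0.18800/3.81314=-0.04930
k=1: u−w=4.52700, u+w=54.66700; √(b/2)=1.90657, √(2b)=3.81314; F=1.90657×4.527=8.63103, v=54.66700/3.81314=14.33650
k=2: u−w=-11.80400, u+w=7.73800; √(b/2)=1.90657, √(2b)=3.81314; F=1.90657×(-11.804)=-22.50512, v=7.73800/3.81314=2.02930
k=3: u−w=2.41900, u+w=-47.45700; √(b/2)=1.90657, √(2b)=3.81314; F=1.90657×2.419=4.61199, v=-47.45700/3.81314=-12.44566

0: F=-92.47997 v=-0.04930
1: F=8.63103 v=14.33650
2: F=-22.50512 v=2.02930
3: F=4.61199 v=-12.44566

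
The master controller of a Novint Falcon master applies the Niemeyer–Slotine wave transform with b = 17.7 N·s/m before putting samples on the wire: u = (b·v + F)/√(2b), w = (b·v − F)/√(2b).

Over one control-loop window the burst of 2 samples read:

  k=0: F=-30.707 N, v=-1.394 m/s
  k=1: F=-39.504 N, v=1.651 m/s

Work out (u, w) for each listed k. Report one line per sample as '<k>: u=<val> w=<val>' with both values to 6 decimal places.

k=0: b·v=17.7×(-1.394)=-24.673800; √(2b)=5.949790; u=(-24.673800+(-30.707))/5.949790=-9.308026, w=(-24.673800−(-30.707))/5.949790=1.014019
k=1: b·v=17.7×1.651=29.222700; √(2b)=5.949790; u=(29.222700+(-39.504))/5.949790=-1.728011, w=(29.222700−(-39.504))/5.949790=11.551114

0: u=-9.308026 w=1.014019
1: u=-1.728011 w=11.551114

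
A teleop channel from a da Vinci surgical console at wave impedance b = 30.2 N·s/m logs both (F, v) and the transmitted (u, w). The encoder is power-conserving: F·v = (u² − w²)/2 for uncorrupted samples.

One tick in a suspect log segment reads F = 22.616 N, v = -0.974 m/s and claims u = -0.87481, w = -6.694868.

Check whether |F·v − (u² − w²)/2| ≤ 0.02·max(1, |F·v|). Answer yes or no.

yes

F·v = 22.616×(-0.974) = -22.027984 W.
(u² − w²)/2 = (0.765293 − 44.821258)/2 = -22.027983 W.
|Δ| = 0.000001;  2% of max(1, |F·v|) = 0.440560.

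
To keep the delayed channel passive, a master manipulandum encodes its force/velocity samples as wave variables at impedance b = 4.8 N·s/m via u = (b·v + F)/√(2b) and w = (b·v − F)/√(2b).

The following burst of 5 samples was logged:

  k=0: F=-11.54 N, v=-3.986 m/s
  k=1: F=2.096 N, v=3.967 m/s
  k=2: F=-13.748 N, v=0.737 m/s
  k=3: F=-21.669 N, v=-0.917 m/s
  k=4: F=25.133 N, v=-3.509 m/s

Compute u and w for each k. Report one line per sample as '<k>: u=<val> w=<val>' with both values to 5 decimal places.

0: u=-9.89960 w=-2.45057
1: u=6.82213 w=5.46917
2: u=-3.29539 w=5.57890
3: u=-8.41425 w=5.57303
4: u=2.67552 w=-13.54776

k=0: b·v=4.8×(-3.986)=-19.13280; √(2b)=3.09839; u=(-19.13280+(-11.54))/3.09839=-9.89960, w=(-19.13280−(-11.54))/3.09839=-2.45057
k=1: b·v=4.8×3.967=19.04160; √(2b)=3.09839; u=(19.04160+2.096)/3.09839=6.82213, w=(19.04160−2.096)/3.09839=5.46917
k=2: b·v=4.8×0.737=3.53760; √(2b)=3.09839; u=(3.53760+(-13.748))/3.09839=-3.29539, w=(3.53760−(-13.748))/3.09839=5.57890
k=3: b·v=4.8×(-0.917)=-4.40160; √(2b)=3.09839; u=(-4.40160+(-21.669))/3.09839=-8.41425, w=(-4.40160−(-21.669))/3.09839=5.57303
k=4: b·v=4.8×(-3.509)=-16.84320; √(2b)=3.09839; u=(-16.84320+25.133)/3.09839=2.67552, w=(-16.84320−25.133)/3.09839=-13.54776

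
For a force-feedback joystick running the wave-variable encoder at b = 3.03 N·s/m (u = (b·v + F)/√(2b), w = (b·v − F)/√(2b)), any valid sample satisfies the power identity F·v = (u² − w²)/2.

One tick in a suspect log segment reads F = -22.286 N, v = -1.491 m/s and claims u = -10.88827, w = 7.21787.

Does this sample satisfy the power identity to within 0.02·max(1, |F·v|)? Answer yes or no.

yes

F·v = (-22.286)×(-1.491) = 33.2284 W.
(u² − w²)/2 = (118.5544 − 52.0976)/2 = 33.2284 W.
|Δ| = 0.0000;  2% of max(1, |F·v|) = 0.6646.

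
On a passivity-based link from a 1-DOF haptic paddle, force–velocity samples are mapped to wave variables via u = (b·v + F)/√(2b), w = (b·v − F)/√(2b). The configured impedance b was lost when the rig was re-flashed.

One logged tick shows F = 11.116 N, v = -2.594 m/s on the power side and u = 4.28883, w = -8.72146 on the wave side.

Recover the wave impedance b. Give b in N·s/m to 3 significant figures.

u + w = -4.4326;  u + w = √(2b)·v, so √(2b) = -4.4326/(-2.594) = 1.7088.
b = (√(2b))²/2 = 2.9200/2 = 1.4600.
(Check via u − w = 2F/√(2b): u − w = 13.0103, 2F/√(2b) = 13.0103.)

b = 1.46 N·s/m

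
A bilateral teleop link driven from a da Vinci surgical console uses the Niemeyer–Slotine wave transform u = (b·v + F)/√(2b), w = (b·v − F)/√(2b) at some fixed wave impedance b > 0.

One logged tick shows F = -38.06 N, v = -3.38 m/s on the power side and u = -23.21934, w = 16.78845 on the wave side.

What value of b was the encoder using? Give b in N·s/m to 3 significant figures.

b = 1.81 N·s/m

u + w = -6.4309;  u + w = √(2b)·v, so √(2b) = -6.4309/(-3.38) = 1.9026.
b = (√(2b))²/2 = 3.6200/2 = 1.8100.
(Check via u − w = 2F/√(2b): u − w = -40.0078, 2F/√(2b) = -40.0078.)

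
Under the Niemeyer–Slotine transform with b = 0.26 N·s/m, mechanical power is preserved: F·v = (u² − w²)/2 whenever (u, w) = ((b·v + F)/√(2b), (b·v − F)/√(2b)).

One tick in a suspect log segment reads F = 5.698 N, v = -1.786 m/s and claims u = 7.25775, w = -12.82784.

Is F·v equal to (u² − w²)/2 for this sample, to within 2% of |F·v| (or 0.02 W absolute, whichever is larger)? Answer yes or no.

F·v = 5.698×(-1.786) = -10.1766 W.
(u² − w²)/2 = (52.6749 − 164.5535)/2 = -55.9393 W.
|Δ| = 45.7626;  2% of max(1, |F·v|) = 0.2035.

no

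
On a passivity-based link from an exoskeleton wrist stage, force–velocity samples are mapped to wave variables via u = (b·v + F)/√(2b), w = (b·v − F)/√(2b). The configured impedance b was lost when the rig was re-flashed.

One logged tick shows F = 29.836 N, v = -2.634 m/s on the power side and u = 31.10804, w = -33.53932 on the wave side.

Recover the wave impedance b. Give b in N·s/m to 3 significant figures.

b = 0.426 N·s/m

u + w = -2.4313;  u + w = √(2b)·v, so √(2b) = -2.4313/(-2.634) = 0.9230.
b = (√(2b))²/2 = 0.8520/2 = 0.4260.
(Check via u − w = 2F/√(2b): u − w = 64.6474, 2F/√(2b) = 64.6474.)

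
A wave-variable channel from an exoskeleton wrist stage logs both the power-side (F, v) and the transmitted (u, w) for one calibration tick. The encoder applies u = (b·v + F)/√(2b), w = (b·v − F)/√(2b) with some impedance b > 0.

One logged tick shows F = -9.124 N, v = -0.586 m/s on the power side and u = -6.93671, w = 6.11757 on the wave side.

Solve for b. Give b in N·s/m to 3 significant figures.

u + w = -0.8191;  u + w = √(2b)·v, so √(2b) = -0.8191/(-0.586) = 1.3978.
b = (√(2b))²/2 = 1.9540/2 = 0.9770.
(Check via u − w = 2F/√(2b): u − w = -13.0543, 2F/√(2b) = -13.0543.)

b = 0.977 N·s/m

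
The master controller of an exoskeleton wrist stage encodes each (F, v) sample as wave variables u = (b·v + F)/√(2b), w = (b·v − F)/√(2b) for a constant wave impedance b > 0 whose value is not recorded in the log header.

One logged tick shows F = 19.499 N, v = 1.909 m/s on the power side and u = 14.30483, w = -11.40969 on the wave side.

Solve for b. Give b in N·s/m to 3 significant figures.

u + w = 2.8951;  u + w = √(2b)·v, so √(2b) = 2.8951/1.909 = 1.5166.
b = (√(2b))²/2 = 2.3000/2 = 1.1500.
(Check via u − w = 2F/√(2b): u − w = 25.7145, 2F/√(2b) = 25.7145.)

b = 1.15 N·s/m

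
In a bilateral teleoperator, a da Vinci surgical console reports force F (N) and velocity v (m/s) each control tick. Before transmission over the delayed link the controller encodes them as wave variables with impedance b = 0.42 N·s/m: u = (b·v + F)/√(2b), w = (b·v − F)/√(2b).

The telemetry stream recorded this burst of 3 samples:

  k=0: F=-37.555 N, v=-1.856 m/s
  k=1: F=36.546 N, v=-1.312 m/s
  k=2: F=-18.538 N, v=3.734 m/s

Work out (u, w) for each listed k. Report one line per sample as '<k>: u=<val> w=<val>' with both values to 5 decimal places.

k=0: b·v=0.42×(-1.856)=-0.77952; √(2b)=0.91652; u=(-0.77952+(-37.555))/0.91652=-41.82639, w=(-0.77952−(-37.555))/0.91652=40.12534
k=1: b·v=0.42×(-1.312)=-0.55104; √(2b)=0.91652; u=(-0.55104+36.546)/0.91652=39.27372, w=(-0.55104−36.546)/0.91652=-40.47619
k=2: b·v=0.42×3.734=1.56828; √(2b)=0.91652; u=(1.56828+(-18.538))/0.91652=-18.51548, w=(1.56828−(-18.538))/0.91652=21.93775

0: u=-41.82639 w=40.12534
1: u=39.27372 w=-40.47619
2: u=-18.51548 w=21.93775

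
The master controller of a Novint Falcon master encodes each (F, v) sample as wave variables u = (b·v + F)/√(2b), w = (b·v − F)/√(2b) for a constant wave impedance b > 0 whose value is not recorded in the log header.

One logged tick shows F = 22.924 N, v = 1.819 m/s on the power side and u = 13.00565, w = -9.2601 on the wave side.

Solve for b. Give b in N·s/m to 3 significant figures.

b = 2.12 N·s/m

u + w = 3.74555;  u + w = √(2b)·v, so √(2b) = 3.74555/1.819 = 2.05913.
b = (√(2b))²/2 = 4.24000/2 = 2.12000.
(Check via u − w = 2F/√(2b): u − w = 22.26575, 2F/√(2b) = 22.26576.)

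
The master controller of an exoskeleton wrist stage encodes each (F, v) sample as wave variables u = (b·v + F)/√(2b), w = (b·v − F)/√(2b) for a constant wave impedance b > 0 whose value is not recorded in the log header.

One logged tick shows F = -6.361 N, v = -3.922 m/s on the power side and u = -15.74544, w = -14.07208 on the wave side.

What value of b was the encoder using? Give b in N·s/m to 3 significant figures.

u + w = -29.8175;  u + w = √(2b)·v, so √(2b) = -29.8175/(-3.922) = 7.6026.
b = (√(2b))²/2 = 57.8000/2 = 28.9000.
(Check via u − w = 2F/√(2b): u − w = -1.6734, 2F/√(2b) = -1.6734.)

b = 28.9 N·s/m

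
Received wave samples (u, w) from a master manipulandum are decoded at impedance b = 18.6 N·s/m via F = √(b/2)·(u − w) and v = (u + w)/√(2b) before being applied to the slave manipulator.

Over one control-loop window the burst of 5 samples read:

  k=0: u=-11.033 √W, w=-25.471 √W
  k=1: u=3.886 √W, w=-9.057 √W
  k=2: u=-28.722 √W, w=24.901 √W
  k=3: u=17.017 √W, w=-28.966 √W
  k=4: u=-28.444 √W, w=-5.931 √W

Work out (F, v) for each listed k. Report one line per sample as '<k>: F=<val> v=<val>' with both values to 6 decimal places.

0: F=44.029982 v=-5.985067
1: F=39.470845 v=-0.847819
2: F=-163.528172 v=-0.626478
3: F=140.229303 v=-1.959116
4: F=-68.655423 v=-5.636003

k=0: u−w=14.438000, u+w=-36.504000; √(b/2)=3.049590, √(2b)=6.099180; F=3.049590×14.438=44.029982, v=-36.504000/6.099180=-5.985067
k=1: u−w=12.943000, u+w=-5.171000; √(b/2)=3.049590, √(2b)=6.099180; F=3.049590×12.943=39.470845, v=-5.171000/6.099180=-0.847819
k=2: u−w=-53.623000, u+w=-3.821000; √(b/2)=3.049590, √(2b)=6.099180; F=3.049590×(-53.623)=-163.528172, v=-3.821000/6.099180=-0.626478
k=3: u−w=45.983000, u+w=-11.949000; √(b/2)=3.049590, √(2b)=6.099180; F=3.049590×45.983=140.229303, v=-11.949000/6.099180=-1.959116
k=4: u−w=-22.513000, u+w=-34.375000; √(b/2)=3.049590, √(2b)=6.099180; F=3.049590×(-22.513)=-68.655423, v=-34.375000/6.099180=-5.636003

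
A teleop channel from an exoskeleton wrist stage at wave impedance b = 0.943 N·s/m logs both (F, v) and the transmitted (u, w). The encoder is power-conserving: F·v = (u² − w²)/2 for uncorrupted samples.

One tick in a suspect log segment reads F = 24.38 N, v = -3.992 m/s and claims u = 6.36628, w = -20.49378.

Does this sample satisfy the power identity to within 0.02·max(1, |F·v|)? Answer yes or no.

F·v = 24.38×(-3.992) = -97.32496 W.
(u² − w²)/2 = (40.52952 − 419.99502)/2 = -189.73275 W.
|Δ| = 92.40779;  2% of max(1, |F·v|) = 1.94650.

no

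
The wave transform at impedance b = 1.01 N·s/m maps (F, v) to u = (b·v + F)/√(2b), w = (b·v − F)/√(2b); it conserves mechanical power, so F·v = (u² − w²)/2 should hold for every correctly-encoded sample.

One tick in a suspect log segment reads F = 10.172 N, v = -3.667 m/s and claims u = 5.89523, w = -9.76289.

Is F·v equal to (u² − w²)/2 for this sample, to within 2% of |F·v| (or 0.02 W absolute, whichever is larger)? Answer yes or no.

F·v = 10.172×(-3.667) = -37.3007 W.
(u² − w²)/2 = (34.7537 − 95.3140)/2 = -30.2801 W.
|Δ| = 7.0206;  2% of max(1, |F·v|) = 0.7460.

no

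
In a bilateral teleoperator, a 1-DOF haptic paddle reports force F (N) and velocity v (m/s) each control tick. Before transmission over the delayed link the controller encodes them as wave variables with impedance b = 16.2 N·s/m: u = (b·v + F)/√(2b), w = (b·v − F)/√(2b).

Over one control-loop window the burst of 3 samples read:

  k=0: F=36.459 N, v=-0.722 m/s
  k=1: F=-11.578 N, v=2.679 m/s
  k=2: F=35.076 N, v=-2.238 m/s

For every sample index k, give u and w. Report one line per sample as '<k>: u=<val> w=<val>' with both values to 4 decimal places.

0: u=4.3503 w=-8.4600
1: u=5.5905 w=9.6586
2: u=-0.2072 w=-12.5317

k=0: b·v=16.2×(-0.722)=-11.6964; √(2b)=5.6921; u=(-11.6964+36.459)/5.6921=4.3503, w=(-11.6964−36.459)/5.6921=-8.4600
k=1: b·v=16.2×2.679=43.3998; √(2b)=5.6921; u=(43.3998+(-11.578))/5.6921=5.5905, w=(43.3998−(-11.578))/5.6921=9.6586
k=2: b·v=16.2×(-2.238)=-36.2556; √(2b)=5.6921; u=(-36.2556+35.076)/5.6921=-0.2072, w=(-36.2556−35.076)/5.6921=-12.5317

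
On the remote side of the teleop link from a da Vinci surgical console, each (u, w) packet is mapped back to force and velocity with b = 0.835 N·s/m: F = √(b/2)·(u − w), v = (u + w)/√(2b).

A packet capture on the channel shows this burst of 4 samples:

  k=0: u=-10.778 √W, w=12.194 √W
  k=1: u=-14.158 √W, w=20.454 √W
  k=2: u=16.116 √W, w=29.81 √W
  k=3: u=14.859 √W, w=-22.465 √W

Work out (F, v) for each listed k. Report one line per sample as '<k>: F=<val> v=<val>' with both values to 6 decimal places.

0: F=-14.843183 v=1.095734
1: F=-22.364281 v=4.871991
2: F=-8.848274 v=35.538606
3: F=24.116619 v=-5.885700

k=0: u−w=-22.972000, u+w=1.416000; √(b/2)=0.646142, √(2b)=1.292285; F=0.646142×(-22.972)=-14.843183, v=1.416000/1.292285=1.095734
k=1: u−w=-34.612000, u+w=6.296000; √(b/2)=0.646142, √(2b)=1.292285; F=0.646142×(-34.612)=-22.364281, v=6.296000/1.292285=4.871991
k=2: u−w=-13.694000, u+w=45.926000; √(b/2)=0.646142, √(2b)=1.292285; F=0.646142×(-13.694)=-8.848274, v=45.926000/1.292285=35.538606
k=3: u−w=37.324000, u+w=-7.606000; √(b/2)=0.646142, √(2b)=1.292285; F=0.646142×37.324=24.116619, v=-7.606000/1.292285=-5.885700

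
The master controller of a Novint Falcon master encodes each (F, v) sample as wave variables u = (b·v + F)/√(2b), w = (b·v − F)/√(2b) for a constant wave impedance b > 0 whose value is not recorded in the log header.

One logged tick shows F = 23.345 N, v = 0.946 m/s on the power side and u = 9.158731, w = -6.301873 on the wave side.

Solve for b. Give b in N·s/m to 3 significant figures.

b = 4.56 N·s/m

u + w = 2.856858;  u + w = √(2b)·v, so √(2b) = 2.856858/0.946 = 3.019934.
b = (√(2b))²/2 = 9.120004/2 = 4.560002.
(Check via u − w = 2F/√(2b): u − w = 15.460604, 2F/√(2b) = 15.460600.)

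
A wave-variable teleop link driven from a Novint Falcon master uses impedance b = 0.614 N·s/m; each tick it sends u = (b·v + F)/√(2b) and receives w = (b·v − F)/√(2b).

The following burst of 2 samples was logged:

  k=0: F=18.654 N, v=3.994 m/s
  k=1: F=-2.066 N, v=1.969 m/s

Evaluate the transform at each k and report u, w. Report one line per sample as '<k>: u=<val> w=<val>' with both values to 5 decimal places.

k=0: b·v=0.614×3.994=2.45232; √(2b)=1.10815; u=(2.45232+18.654)/1.10815=19.04642, w=(2.45232−18.654)/1.10815=-14.62046
k=1: b·v=0.614×1.969=1.20897; √(2b)=1.10815; u=(1.20897+(-2.066))/1.10815=-0.77339, w=(1.20897−(-2.066))/1.10815=2.95534

0: u=19.04642 w=-14.62046
1: u=-0.77339 w=2.95534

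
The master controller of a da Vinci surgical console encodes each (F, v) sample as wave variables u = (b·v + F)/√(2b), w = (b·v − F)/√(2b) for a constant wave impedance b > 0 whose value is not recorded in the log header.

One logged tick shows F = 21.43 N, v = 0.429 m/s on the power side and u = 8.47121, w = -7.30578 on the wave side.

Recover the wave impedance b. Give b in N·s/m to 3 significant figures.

u + w = 1.16543;  u + w = √(2b)·v, so √(2b) = 1.16543/0.429 = 2.71662.
b = (√(2b))²/2 = 7.38002/2 = 3.69001.
(Check via u − w = 2F/√(2b): u − w = 15.77699, 2F/√(2b) = 15.77696.)

b = 3.69 N·s/m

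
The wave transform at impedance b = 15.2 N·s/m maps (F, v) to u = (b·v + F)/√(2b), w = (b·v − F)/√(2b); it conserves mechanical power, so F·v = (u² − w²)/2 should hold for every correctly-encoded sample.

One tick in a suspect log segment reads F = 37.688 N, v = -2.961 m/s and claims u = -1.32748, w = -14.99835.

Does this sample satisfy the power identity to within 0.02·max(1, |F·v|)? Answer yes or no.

F·v = 37.688×(-2.961) = -111.5942 W.
(u² − w²)/2 = (1.7622 − 224.9505)/2 = -111.5941 W.
|Δ| = 0.0000;  2% of max(1, |F·v|) = 2.2319.

yes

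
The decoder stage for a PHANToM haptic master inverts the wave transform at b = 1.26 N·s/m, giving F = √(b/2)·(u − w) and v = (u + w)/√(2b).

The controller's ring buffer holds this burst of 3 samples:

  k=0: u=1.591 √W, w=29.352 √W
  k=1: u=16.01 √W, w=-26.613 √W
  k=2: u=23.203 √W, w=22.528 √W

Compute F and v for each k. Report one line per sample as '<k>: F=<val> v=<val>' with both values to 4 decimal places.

0: F=-22.0346 v=19.4923
1: F=33.8310 v=-6.6793
2: F=0.5358 v=28.8078

k=0: u−w=-27.7610, u+w=30.9430; √(b/2)=0.7937, √(2b)=1.5875; F=0.7937×(-27.761)=-22.0346, v=30.9430/1.5875=19.4923
k=1: u−w=42.6230, u+w=-10.6030; √(b/2)=0.7937, √(2b)=1.5875; F=0.7937×42.623=33.8310, v=-10.6030/1.5875=-6.6793
k=2: u−w=0.6750, u+w=45.7310; √(b/2)=0.7937, √(2b)=1.5875; F=0.7937×0.675=0.5358, v=45.7310/1.5875=28.8078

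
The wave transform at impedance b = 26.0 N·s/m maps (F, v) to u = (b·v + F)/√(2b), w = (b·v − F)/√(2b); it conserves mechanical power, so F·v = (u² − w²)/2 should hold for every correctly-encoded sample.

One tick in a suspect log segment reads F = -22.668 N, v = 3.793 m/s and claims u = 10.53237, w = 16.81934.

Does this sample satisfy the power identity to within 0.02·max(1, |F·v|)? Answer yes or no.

yes

F·v = (-22.668)×3.793 = -85.9797 W.
(u² − w²)/2 = (110.9308 − 282.8902)/2 = -85.9797 W.
|Δ| = 0.0000;  2% of max(1, |F·v|) = 1.7196.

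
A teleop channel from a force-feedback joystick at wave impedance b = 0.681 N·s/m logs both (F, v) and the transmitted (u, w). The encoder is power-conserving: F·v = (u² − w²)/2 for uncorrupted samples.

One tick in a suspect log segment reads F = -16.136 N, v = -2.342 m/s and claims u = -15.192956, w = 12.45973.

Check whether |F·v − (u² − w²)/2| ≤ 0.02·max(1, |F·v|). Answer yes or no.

F·v = (-16.136)×(-2.342) = 37.790512 W.
(u² − w²)/2 = (230.825912 − 155.244872)/2 = 37.790520 W.
|Δ| = 0.000008;  2% of max(1, |F·v|) = 0.755810.

yes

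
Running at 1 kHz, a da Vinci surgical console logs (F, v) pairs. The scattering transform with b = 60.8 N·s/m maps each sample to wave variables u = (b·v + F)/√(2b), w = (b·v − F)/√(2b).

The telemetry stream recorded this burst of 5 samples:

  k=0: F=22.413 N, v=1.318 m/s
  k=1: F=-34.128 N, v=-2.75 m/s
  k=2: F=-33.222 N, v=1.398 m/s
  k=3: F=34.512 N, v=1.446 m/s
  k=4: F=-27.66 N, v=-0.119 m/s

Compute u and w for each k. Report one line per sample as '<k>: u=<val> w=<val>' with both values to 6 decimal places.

k=0: b·v=60.8×1.318=80.134400; √(2b)=11.027239; u=(80.134400+22.413)/11.027239=9.299463, w=(80.134400−22.413)/11.027239=5.234438
k=1: b·v=60.8×(-2.75)=-167.200000; √(2b)=11.027239; u=(-167.200000+(-34.128))/11.027239=-18.257335, w=(-167.200000−(-34.128))/11.027239=-12.067572
k=2: b·v=60.8×1.398=84.998400; √(2b)=11.027239; u=(84.998400+(-33.222))/11.027239=4.695319, w=(84.998400−(-33.222))/11.027239=10.720762
k=3: b·v=60.8×1.446=87.916800; √(2b)=11.027239; u=(87.916800+34.512)/11.027239=11.102398, w=(87.916800−34.512)/11.027239=4.842989
k=4: b·v=60.8×(-0.119)=-7.235200; √(2b)=11.027239; u=(-7.235200+(-27.66))/11.027239=-3.164455, w=(-7.235200−(-27.66))/11.027239=1.852213

0: u=9.299463 w=5.234438
1: u=-18.257335 w=-12.067572
2: u=4.695319 w=10.720762
3: u=11.102398 w=4.842989
4: u=-3.164455 w=1.852213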